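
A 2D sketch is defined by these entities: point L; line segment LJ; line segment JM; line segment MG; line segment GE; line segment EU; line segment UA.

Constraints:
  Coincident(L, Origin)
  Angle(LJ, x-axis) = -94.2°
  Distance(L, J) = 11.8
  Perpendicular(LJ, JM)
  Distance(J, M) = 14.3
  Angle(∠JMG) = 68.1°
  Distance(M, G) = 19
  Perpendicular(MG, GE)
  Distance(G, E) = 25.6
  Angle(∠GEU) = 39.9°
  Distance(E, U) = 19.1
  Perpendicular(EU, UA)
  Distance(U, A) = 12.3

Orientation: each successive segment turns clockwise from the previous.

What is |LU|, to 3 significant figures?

9.76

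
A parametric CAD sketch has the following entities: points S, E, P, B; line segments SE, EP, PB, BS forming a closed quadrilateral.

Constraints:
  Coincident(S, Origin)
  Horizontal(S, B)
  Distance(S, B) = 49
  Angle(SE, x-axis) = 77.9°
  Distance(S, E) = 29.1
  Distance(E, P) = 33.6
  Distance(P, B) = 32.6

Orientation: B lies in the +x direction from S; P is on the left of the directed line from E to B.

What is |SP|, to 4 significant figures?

50.41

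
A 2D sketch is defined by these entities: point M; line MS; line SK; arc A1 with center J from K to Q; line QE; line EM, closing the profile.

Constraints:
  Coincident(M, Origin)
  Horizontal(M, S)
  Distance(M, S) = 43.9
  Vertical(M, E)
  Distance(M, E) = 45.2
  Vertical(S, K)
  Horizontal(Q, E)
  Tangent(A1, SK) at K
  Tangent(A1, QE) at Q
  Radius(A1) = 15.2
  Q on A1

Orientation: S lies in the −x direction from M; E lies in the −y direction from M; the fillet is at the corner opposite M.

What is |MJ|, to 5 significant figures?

41.517

ME is vertical with |ME| = 45.2 and E on the −y side, so E = (0.0000, -45.200). The virtual corner opposite M is at (-43.900, -45.200). A1 meets SK tangentially, so JK is at right angles to SK and A1 meets QE tangentially, so JQ is at right angles to QE, with radius 15.2, so the center J sits 15.2 in from both sides at J = (-28.700, -30.000). Then |MJ| = |J − M| = 41.517.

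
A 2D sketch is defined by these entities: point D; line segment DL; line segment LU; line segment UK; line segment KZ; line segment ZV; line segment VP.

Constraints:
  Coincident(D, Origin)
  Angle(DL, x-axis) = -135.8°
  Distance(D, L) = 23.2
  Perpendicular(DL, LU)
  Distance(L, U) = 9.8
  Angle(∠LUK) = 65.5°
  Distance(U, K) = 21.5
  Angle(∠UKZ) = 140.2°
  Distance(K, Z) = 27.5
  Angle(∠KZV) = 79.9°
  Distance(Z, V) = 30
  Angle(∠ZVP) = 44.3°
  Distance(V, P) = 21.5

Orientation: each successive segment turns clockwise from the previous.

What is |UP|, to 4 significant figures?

26.75

D is at the origin; DL runs at -135.8° with length 23.2, so L = (-16.63, -16.17). DL ⟂ LU, so LU runs at 134.2°; with |LU| = 9.8, U = (-23.46, -9.149). ∠LUK = 65.5° gives UK at 19.70° from the x-axis; with |UK| = 21.5, K = (-3.223, -1.901). ∠UKZ = 140.2° gives KZ at -20.10° from the x-axis; with |KZ| = 27.5, Z = (22.60, -11.35). ∠KZV = 79.9° gives ZV at -120.2° from the x-axis; with |ZV| = 30.0, V = (7.512, -37.28). ∠ZVP = 44.3° gives VP at 104.1° from the x-axis; with |VP| = 21.5, P = (2.274, -16.43). Then |UP| = |P − U| = 26.75.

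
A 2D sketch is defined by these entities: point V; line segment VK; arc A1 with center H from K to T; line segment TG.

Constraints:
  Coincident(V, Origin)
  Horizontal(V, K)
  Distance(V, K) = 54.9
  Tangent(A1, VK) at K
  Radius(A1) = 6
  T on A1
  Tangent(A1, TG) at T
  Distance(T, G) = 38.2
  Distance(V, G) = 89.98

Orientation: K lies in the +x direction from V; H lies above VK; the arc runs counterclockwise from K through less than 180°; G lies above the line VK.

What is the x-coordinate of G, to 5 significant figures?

84.526

V is at the origin; VK is horizontal with |VK| = 54.9 and K on the +x side, so K = (54.900, 0.0000). The tangent condition forces HK to be normal to VK, so H = K + (0, 6) = (54.900, 6.0000). Since HT ⟂ TG (tangency), |HG| = √(6.0² + 38.2²) = 38.668 regardless of where T sits on A1. So G lies on both circle(V, 89.98) and circle(H, 38.668); the above-VK intersection is G = (84.526, 30.850). T is the foot of the tangent from G: T = (59.422, 2.0570).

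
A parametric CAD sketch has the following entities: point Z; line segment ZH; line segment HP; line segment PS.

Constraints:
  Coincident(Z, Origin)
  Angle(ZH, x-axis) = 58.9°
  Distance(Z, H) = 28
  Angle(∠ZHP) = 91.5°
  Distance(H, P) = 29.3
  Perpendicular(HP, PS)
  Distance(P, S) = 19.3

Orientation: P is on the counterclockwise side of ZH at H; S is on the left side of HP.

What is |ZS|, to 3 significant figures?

31.3

Z is at the origin; ZH runs at 58.9° with length 28.0, so H = 28.0·(cos 58.9°, sin 58.9°) = (14.5, 24.0). ∠ZHP = 91.5°, so HP runs at 58.9° + (180° − 91.5°) = 147° from the x-axis; with |HP| = 29.3, P = H + 29.3·(cos 147°, sin 147°) = (-10.2, 39.8). The perpendicularity gives PS at right angles to HP; with |PS| = 19.3 on the left of HP, S = P + 19.3·(-0.539, -0.842) = (-20.6, 23.5). Then |ZS| = |S − Z| = 31.3.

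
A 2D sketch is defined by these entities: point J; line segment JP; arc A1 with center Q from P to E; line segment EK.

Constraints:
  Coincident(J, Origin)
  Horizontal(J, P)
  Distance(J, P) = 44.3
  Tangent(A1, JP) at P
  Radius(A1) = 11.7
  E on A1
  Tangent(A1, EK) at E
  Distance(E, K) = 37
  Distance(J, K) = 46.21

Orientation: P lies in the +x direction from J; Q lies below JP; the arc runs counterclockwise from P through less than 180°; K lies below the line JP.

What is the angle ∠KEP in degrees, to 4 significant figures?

145.8°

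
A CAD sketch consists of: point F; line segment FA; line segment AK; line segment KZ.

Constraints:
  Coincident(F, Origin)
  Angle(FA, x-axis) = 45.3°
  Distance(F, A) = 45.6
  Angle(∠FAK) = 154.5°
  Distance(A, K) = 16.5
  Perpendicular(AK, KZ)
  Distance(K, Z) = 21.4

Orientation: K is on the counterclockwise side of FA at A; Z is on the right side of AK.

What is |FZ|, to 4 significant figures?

70.77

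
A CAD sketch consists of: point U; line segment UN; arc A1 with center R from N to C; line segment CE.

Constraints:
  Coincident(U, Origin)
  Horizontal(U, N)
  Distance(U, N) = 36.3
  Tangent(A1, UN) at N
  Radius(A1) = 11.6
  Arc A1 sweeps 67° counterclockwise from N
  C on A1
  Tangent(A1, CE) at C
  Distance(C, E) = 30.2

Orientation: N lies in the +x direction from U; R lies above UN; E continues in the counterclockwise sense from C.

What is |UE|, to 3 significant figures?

68.3

U is at the origin; U and N share the same y with |UN| = 36.3 and N on the +x side, so N = (36.3, 0.00). Since A1 is tangent to UN there, RN ⟂ UN, so R = N + (0, 11.6) = (36.3, 11.6). On A1, N sits at bearing -90° from R; a 67° counterclockwise sweep puts C at bearing -23°, so C = R + 11.6·(cos -23°, sin -23°) = (47.0, 7.07). Tangency of A1 to CE means the radius RC is perpendicular to CE, so CE runs along (−sin -23°, cos -23°); with |CE| = 30.2, E = (58.8, 34.9). Then |UE| = |E − U| = 68.3.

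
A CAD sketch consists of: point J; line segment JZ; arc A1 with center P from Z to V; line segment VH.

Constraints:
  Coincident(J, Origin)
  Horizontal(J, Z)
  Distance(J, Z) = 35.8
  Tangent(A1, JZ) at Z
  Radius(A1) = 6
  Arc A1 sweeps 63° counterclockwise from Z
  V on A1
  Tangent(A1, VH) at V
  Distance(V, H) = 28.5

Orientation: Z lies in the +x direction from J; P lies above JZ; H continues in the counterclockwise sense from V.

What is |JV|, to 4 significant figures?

41.28

A1 meets JZ tangentially, so PZ is at right angles to JZ, so P = Z + (0, 6) = (35.80, 6.000). On A1, Z sits at bearing -90° from P; a 63° counterclockwise sweep puts V at bearing -27°, so V = P + 6.0·(cos -27°, sin -27°) = (41.15, 3.276). Then |JV| = |V − J| = 41.28.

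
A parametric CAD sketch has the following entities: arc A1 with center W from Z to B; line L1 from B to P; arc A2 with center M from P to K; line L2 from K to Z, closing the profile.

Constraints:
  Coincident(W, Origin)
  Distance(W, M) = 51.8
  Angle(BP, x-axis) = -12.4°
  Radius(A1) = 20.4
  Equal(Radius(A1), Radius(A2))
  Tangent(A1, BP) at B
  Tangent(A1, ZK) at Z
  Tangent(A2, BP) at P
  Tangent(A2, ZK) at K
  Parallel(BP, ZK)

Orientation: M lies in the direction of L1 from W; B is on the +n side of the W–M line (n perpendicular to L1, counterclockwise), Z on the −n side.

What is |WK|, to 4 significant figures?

55.67

The slot axis is L1's direction at -12.4°, so u = (cos -12.4°, sin -12.4°) = (0.9767, -0.2147) and n = (−sin -12.4°, cos -12.4°) = (0.2147, 0.9767). W is at the origin and M lies 51.8 along u from W, so M = 51.8·u = (50.59, -11.12). Tangency of A1 to both parallel lines with radius 20.4 puts B and Z at W ± 20.4·n: B = (4.381, 19.92), Z = (-4.381, -19.92). Equal radii place P and K the same way about M: P = M + 20.4·n = (54.97, 8.801), K = M − 20.4·n = (46.21, -31.05). Then |WK| = |K − W| = 55.67.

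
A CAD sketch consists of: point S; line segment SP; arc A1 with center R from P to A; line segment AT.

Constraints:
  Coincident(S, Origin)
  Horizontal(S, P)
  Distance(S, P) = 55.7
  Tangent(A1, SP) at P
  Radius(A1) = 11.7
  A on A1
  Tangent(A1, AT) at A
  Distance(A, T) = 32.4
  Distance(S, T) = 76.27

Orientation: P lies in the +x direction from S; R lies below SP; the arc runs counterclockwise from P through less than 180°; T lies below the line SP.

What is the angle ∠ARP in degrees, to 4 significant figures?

118.8°

S is at the origin; SP is horizontal with |SP| = 55.7 and P on the +x side, so P = (55.70, 0.000). Tangency of A1 to SP means the radius RP is perpendicular to SP, so R = P + (0, -11.7) = (55.70, -11.70). Since RA ⟂ AT (tangency), |RT| = √(11.7² + 32.4²) = 34.45 regardless of where A sits on A1. So T lies on both circle(S, 76.27) and circle(R, 34.45); the below-SP intersection is T = (61.04, -45.73). A is the foot of the tangent from T: A = (45.44, -17.33).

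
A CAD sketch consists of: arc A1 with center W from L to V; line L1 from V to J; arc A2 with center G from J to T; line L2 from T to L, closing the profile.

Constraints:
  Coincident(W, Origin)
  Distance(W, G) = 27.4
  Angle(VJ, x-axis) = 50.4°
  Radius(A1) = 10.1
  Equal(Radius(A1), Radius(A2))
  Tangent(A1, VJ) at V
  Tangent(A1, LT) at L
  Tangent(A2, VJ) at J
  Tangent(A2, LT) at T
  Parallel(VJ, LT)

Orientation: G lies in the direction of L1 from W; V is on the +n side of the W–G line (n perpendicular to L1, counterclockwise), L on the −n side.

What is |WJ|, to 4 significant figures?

29.20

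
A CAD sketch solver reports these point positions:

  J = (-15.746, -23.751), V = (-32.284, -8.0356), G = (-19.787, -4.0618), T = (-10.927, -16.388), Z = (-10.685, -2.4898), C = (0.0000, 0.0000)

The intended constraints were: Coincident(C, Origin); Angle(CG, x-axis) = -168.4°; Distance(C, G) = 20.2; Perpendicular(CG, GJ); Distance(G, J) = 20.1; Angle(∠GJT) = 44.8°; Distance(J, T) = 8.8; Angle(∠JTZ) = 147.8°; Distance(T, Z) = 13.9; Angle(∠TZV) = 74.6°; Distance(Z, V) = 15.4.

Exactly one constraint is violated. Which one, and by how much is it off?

Distance(Z, V) = 15.4 — off by 6.90.

C = (0.00, 0.00) ✓; CG at -168.4° ✓; |CG| = 20.20 ✓; ∠(CG, GJ) = 90.00° ✓; |GJ| = 20.10 ✓; ∠GJT = 44.80° ✓; |JT| = 8.800 ✓; ∠JTZ = 147.8° ✓; |TZ| = 13.90 ✓; ∠TZV = 74.60° ✓; |ZV| = 22.30 ✗.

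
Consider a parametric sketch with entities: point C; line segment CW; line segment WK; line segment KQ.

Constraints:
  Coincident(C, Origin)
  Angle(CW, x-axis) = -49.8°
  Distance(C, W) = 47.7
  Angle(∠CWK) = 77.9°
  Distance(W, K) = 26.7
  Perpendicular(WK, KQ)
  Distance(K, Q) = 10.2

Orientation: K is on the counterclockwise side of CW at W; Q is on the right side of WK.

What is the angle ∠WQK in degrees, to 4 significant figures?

69.09°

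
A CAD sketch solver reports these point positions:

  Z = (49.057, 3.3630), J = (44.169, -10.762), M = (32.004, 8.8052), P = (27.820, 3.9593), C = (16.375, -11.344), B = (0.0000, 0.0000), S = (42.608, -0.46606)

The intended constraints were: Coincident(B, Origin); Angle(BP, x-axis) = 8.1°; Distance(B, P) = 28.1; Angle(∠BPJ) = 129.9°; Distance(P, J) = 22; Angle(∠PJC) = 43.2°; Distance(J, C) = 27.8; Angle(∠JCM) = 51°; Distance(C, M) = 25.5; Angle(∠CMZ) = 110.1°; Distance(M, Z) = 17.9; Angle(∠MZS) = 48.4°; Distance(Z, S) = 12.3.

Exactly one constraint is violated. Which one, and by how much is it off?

Distance(Z, S) = 12.3 — off by 4.80.

B = (0.00, 0.00) ✓; BP at 8.100° ✓; |BP| = 28.10 ✓; ∠BPJ = 129.9° ✓; |PJ| = 22.00 ✓; ∠PJC = 43.20° ✓; |JC| = 27.80 ✓; ∠JCM = 51.00° ✓; |CM| = 25.50 ✓; ∠CMZ = 110.1° ✓; |MZ| = 17.90 ✓; ∠MZS = 48.40° ✓; |ZS| = 7.500 ✗.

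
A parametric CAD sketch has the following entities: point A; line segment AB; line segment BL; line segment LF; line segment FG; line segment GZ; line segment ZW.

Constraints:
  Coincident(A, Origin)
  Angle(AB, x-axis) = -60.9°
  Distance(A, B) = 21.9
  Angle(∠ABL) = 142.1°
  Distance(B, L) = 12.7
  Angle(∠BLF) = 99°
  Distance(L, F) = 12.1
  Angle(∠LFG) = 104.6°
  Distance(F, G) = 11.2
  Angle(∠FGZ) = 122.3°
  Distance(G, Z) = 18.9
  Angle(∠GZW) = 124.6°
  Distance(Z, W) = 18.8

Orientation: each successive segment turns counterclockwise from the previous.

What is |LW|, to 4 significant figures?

27.44

∠FGZ = 122.3° gives GZ at -168.9° from the x-axis; with |GZ| = 18.9, Z = (2.511, -9.338). ∠GZW = 124.6° gives ZW at -113.5° from the x-axis; with |ZW| = 18.8, W = (-4.985, -26.58). Then |LW| = |W − L| = 27.44.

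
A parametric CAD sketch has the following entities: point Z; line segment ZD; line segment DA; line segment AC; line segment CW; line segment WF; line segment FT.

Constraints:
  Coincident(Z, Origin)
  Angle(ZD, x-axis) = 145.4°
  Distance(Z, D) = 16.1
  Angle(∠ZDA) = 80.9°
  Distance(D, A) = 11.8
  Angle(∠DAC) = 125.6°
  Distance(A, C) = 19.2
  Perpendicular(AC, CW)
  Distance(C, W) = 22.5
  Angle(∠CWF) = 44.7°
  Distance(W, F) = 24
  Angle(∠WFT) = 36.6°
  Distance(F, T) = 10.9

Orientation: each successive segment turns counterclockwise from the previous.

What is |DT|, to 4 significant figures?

20.12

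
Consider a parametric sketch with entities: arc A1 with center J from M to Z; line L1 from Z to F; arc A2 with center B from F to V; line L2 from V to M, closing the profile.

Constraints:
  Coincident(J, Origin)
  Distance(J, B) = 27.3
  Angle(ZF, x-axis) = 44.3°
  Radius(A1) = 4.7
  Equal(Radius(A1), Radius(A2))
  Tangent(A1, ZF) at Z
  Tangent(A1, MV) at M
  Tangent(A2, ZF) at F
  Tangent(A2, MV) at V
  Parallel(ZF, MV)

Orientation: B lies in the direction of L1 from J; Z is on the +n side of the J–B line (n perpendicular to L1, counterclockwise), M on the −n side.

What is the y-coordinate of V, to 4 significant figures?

15.70

Tangency of A1 to both parallel lines with radius 4.7 puts Z and M at J ± 4.7·n: Z = (-3.283, 3.364), M = (3.283, -3.364). Equal radii place F and V the same way about B: F = B + 4.7·n = (16.26, 22.43), V = B − 4.7·n = (22.82, 15.70). So V.y = 15.70.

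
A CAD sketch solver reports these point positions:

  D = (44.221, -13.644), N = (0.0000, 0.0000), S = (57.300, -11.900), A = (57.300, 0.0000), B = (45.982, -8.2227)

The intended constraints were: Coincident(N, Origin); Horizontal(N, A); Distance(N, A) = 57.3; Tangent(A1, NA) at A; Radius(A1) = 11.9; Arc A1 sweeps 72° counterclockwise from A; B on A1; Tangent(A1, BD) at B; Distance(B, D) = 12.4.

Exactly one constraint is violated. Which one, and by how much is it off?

Distance(B, D) = 12.4 — off by 6.70.

N = (0.00, 0.00) ✓; N.y = 0.00, A.y = 0.00 ✓; |NA| = 57.30 ✓; ∠(SA, AN) = 90.00° ✓; |SA| = 11.90 ✓; bearing(S→B) − bearing(S→A) = 72.00° ✓; |SB| = 11.90 ✓; ∠(SB, BD) = 90.00° ✓; |BD| = 5.700 ✗.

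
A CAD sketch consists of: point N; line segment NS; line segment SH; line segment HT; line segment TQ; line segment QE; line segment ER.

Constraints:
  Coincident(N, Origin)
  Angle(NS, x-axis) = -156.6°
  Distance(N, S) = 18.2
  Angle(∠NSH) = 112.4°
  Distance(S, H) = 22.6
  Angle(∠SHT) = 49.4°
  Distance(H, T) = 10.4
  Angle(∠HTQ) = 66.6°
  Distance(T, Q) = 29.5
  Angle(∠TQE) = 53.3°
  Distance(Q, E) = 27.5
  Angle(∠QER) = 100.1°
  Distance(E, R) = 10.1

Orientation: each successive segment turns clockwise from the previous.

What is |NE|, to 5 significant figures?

47.738

N is at the origin; NS runs at -156.6° with length 18.2, so S = (-16.703, -7.2281). ∠NSH = 112.4° gives SH at 135.80° from the x-axis; with |SH| = 22.6, H = (-32.905, 8.5278). ∠SHT = 49.4° gives HT at 5.2000° from the x-axis; with |HT| = 10.4, T = (-22.548, 9.4704). ∠HTQ = 66.6° gives TQ at -108.20° from the x-axis; with |TQ| = 29.5, Q = (-31.762, -18.554). ∠TQE = 53.3° gives QE at 125.10° from the x-axis; with |QE| = 27.5, E = (-47.575, 3.9454). Then |NE| = |E − N| = 47.738.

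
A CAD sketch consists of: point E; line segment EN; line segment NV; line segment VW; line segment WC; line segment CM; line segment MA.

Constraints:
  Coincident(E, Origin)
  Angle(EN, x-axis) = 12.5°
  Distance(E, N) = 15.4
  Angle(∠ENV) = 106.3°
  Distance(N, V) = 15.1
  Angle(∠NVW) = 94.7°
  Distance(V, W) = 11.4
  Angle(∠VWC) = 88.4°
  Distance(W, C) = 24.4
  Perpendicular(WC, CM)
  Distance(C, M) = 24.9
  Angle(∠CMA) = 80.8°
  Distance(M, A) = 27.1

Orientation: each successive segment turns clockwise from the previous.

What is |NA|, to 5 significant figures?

19.616

E is at the origin; EN runs at 12.5° with length 15.4, so N = (15.035, 3.3332). ∠ENV = 106.3° gives NV at -61.200° from the x-axis; with |NV| = 15.1, V = (22.309, -9.8991). ∠NVW = 94.7° gives VW at -146.50° from the x-axis; with |VW| = 11.4, W = (12.803, -16.191). ∠VWC = 88.4° gives WC at 121.90° from the x-axis; with |WC| = 24.4, C = (-0.090755, 4.5238). WC ⟂ CM, so CM runs at 31.900°; with |CM| = 24.9, M = (21.049, 17.682). ∠CMA = 80.8° gives MA at -67.300° from the x-axis; with |MA| = 27.1, A = (31.507, -7.3189). Then |NA| = |A − N| = 19.616.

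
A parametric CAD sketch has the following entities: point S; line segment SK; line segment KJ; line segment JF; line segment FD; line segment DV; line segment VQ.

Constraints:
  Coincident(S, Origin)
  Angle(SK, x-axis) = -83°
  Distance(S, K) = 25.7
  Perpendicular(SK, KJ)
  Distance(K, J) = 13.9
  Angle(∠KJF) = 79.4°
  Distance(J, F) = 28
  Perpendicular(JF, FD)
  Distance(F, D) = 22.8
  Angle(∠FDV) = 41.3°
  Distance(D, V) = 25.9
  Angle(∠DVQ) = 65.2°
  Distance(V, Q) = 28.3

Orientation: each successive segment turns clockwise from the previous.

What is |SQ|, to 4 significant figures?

17.04

∠FDV = 41.3° gives DV at -142.3° from the x-axis; with |DV| = 25.9, V = (-6.644, -16.53). ∠DVQ = 65.2° gives VQ at 102.9° from the x-axis; with |VQ| = 28.3, Q = (-12.96, 11.06). Then |SQ| = |Q − S| = 17.04.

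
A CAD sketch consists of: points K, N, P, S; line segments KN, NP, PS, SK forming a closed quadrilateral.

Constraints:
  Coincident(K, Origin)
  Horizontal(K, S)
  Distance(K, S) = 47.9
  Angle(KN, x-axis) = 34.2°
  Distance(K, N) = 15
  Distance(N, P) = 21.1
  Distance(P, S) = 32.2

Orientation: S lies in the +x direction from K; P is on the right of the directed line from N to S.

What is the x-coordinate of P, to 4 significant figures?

17.99

Checks: |NP| = 21.10 ✓; |PS| = 32.20 ✓.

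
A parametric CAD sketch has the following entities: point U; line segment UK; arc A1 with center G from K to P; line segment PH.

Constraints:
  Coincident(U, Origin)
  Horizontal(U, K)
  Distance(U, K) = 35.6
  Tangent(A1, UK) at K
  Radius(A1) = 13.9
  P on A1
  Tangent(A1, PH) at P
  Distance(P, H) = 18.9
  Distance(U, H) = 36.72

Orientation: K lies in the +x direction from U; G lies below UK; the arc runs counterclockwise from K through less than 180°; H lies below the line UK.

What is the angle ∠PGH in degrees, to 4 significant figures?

53.67°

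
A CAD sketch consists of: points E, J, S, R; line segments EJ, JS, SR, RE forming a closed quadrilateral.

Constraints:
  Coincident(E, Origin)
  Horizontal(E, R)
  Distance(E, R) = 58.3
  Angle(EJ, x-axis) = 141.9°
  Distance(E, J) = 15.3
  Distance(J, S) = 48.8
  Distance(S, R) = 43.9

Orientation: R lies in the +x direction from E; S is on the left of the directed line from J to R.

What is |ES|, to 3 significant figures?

45.3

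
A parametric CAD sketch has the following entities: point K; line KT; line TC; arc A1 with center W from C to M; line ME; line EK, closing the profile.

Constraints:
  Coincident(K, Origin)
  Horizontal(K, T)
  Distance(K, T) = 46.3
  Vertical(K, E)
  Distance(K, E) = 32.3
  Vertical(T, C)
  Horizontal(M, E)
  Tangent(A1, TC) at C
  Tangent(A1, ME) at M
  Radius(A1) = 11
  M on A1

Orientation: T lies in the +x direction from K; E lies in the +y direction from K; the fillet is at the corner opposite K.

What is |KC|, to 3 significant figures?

51.0

K is at the origin; K and T share the same y with |KT| = 46.3 and T on the +x side, so T = (46.3, 0.00). K and E share the same x with |KE| = 32.3 and E on the +y side, so E = (0.00, 32.3). The virtual corner opposite K is at (46.3, 32.3). The tangent condition forces WC to be normal to TC and A1 meets ME tangentially, so WM is at right angles to ME, with radius 11.0, so the center W sits 11.0 in from both sides at W = (35.3, 21.3). That places the tangent points at C = (46.3, 21.3) on TC and M = (35.3, 32.3) on ME. Then |KC| = |C − K| = 51.0.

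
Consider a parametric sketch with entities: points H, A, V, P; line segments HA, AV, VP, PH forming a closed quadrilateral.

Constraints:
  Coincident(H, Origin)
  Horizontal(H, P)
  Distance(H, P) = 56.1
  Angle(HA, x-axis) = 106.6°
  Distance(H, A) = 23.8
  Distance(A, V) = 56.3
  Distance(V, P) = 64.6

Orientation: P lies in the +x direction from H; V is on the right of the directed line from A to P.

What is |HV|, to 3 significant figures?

33.0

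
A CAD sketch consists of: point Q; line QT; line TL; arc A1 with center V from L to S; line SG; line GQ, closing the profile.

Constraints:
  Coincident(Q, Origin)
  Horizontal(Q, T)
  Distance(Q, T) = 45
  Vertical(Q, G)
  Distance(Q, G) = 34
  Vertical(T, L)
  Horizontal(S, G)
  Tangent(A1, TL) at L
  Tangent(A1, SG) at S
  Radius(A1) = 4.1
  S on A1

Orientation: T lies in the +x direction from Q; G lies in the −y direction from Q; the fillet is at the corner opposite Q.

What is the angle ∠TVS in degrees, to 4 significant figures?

172.2°

Q is at the origin; QT is horizontal with |QT| = 45.0 and T on the +x side, so T = (45.00, 0.000). QG is vertical with |QG| = 34.0 and G on the −y side, so G = (0.000, -34.00). The virtual corner opposite Q is at (45.00, -34.00). Tangency of A1 to TL means the radius VL is perpendicular to TL and tangency of A1 to SG means the radius VS is perpendicular to SG, with radius 4.1, so the center V sits 4.1 in from both sides at V = (40.90, -29.90). That places the tangent points at L = (45.00, -29.90) on TL and S = (40.90, -34.00) on SG. Then cos ∠TVS = VT·VS / (|VT||VS|), giving 172.2°.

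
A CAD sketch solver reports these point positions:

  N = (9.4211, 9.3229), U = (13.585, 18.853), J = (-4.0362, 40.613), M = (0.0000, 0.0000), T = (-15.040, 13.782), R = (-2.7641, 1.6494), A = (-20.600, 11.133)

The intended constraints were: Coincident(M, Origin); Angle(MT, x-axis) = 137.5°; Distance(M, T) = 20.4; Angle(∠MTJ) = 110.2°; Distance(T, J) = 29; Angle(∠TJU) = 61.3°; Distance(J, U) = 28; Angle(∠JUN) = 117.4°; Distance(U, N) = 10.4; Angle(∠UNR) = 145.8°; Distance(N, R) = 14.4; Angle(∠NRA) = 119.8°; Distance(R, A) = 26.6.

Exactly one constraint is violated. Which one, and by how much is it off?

Distance(R, A) = 26.6 — off by 6.40.

M = (0.00, 0.00) ✓; MT at 137.5° ✓; |MT| = 20.40 ✓; ∠MTJ = 110.2° ✓; |TJ| = 29.00 ✓; ∠TJU = 61.30° ✓; |JU| = 28.00 ✓; ∠JUN = 117.4° ✓; |UN| = 10.40 ✓; ∠UNR = 145.8° ✓; |NR| = 14.40 ✓; ∠NRA = 119.8° ✓; |RA| = 20.20 ✗.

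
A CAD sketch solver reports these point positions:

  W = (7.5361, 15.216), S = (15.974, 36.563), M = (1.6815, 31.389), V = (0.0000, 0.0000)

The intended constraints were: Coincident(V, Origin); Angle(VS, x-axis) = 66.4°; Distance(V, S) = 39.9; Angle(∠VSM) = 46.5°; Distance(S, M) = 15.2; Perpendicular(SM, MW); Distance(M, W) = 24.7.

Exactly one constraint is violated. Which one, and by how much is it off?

Distance(M, W) = 24.7 — off by 7.50.

V = (0.00, 0.00) ✓; VS at 66.40° ✓; |VS| = 39.90 ✓; ∠VSM = 46.50° ✓; |SM| = 15.20 ✓; ∠(SM, MW) = 90.00° ✓; |MW| = 17.20 ✗.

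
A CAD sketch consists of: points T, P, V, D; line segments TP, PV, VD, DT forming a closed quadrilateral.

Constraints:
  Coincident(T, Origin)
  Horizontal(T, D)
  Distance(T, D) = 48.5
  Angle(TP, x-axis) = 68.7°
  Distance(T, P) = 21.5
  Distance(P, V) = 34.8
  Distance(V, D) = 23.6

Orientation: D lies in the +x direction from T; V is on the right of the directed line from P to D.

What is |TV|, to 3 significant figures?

28.3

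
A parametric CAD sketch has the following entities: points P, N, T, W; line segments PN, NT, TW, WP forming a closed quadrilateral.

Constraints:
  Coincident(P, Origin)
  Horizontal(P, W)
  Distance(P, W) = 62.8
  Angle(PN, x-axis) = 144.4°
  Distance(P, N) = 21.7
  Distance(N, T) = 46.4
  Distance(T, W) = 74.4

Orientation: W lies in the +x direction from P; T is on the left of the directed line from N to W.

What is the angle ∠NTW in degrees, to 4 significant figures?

81.19°

P is at the origin; PW is horizontal with |PW| = 62.8 and W in +x, so W = (62.8, 0). PN runs at 144.4° with |PN| = 21.7, so N = (-17.64, 12.63). T is determined by |NT| = 46.4 and |TW| = 74.4 together: it lies at the intersection of circle(N, 46.4) and circle(W, 74.4). With |NW| = 81.43, the foot of the radical line on NW is 19.95 from N and the perpendicular offset is √(46.4² − 19.95²) = 41.89. Taking the left-of-NW solution: T = (8.559, 50.92).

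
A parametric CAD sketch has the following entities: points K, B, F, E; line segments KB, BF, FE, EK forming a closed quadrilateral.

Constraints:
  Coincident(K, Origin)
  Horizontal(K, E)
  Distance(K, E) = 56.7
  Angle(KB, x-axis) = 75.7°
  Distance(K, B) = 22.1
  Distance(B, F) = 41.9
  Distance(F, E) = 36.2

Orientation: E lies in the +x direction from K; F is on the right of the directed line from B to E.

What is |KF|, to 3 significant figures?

29.1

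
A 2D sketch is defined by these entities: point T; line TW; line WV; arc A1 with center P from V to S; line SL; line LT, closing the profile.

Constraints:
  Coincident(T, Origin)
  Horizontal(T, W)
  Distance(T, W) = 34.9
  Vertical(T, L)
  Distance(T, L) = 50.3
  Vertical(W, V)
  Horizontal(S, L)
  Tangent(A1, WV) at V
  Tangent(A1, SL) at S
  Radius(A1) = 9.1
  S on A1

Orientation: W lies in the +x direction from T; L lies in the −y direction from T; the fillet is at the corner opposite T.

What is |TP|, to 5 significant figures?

48.612

T is at the origin; T and W share the same y with |TW| = 34.9 and W on the +x side, so W = (34.900, 0.0000). TL is vertical with |TL| = 50.3 and L on the −y side, so L = (0.0000, -50.300). The virtual corner opposite T is at (34.900, -50.300). Since A1 is tangent to WV there, PV ⟂ WV and tangency of A1 to SL means the radius PS is perpendicular to SL, with radius 9.1, so the center P sits 9.1 in from both sides at P = (25.800, -41.200). Then |TP| = |P − T| = 48.612.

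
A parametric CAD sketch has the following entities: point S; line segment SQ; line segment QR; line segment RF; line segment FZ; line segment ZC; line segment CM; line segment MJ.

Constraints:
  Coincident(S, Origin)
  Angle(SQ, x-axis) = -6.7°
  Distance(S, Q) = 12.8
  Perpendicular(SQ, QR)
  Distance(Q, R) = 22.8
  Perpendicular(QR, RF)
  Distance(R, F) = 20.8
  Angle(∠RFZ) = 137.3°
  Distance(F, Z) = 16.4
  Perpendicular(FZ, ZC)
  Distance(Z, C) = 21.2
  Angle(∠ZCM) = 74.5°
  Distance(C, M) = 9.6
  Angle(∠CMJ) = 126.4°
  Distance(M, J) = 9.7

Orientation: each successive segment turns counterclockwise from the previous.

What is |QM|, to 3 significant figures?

14.1

S is at the origin; SQ runs at -6.7° with length 12.8, so Q = (12.7, -1.49). The perpendicularity gives QR at right angles to SQ, so QR runs at 83.3°; with |QR| = 22.8, R = (15.4, 21.2). The perpendicularity gives RF at right angles to QR, so RF runs at 173°; with |RF| = 20.8, F = (-5.29, 23.6). ∠RFZ = 137.3° gives FZ at -144° from the x-axis; with |FZ| = 16.4, Z = (-18.6, 13.9). FZ ⟂ ZC, so ZC runs at -54.0°; with |ZC| = 21.2, C = (-6.09, -3.21). ∠ZCM = 74.5° gives CM at 51.5° from the x-axis; with |CM| = 9.6, M = (-0.116, 4.30). Then |QM| = |M − Q| = 14.1.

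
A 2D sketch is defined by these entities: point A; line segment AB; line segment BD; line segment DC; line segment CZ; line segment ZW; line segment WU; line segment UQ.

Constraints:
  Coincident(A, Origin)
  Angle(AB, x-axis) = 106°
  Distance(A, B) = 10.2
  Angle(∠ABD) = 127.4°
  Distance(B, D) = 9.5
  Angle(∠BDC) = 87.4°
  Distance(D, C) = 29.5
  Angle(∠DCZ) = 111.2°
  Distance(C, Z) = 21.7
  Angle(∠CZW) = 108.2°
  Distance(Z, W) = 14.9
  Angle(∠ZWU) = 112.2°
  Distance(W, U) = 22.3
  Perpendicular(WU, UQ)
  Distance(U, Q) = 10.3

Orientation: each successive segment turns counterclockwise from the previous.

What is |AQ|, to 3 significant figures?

5.77

∠ZWU = 112.2° gives WU at 99.6° from the x-axis; with |WU| = 22.3, U = (4.40, 1.24). WU is perpendicular to UQ, so UQ runs at -170°; with |UQ| = 10.3, Q = (-5.75, -0.482). Then |AQ| = |Q − A| = 5.77.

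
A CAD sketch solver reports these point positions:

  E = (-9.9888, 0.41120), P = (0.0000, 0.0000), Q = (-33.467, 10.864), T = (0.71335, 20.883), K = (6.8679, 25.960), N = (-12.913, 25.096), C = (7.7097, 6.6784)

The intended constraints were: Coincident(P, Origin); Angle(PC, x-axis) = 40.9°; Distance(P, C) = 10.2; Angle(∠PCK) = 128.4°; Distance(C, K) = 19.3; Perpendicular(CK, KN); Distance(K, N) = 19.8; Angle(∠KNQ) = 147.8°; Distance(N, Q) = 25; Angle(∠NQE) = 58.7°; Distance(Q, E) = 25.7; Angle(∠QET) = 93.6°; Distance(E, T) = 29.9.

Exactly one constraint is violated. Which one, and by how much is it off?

Distance(E, T) = 29.9 — off by 6.80.

P = (0.00, 0.00) ✓; PC at 40.90° ✓; |PC| = 10.20 ✓; ∠PCK = 128.4° ✓; |CK| = 19.30 ✓; ∠(CK, KN) = 90.00° ✓; |KN| = 19.80 ✓; ∠KNQ = 147.8° ✓; |NQ| = 25.00 ✓; ∠NQE = 58.70° ✓; |QE| = 25.70 ✓; ∠QET = 93.60° ✓; |ET| = 23.10 ✗.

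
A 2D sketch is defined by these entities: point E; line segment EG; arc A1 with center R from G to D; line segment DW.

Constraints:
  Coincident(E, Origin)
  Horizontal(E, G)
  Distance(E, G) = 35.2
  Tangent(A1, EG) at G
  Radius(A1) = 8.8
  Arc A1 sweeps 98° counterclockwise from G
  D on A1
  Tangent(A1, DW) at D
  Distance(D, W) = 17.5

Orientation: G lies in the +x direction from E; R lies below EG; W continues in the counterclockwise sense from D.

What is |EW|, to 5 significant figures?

39.808

On A1, G sits at bearing 90° from R; a 98° counterclockwise sweep puts D at bearing 188°, so D = R + 8.8·(cos 188°, sin 188°) = (26.486, -10.025). A1 meets DW tangentially, so RD is at right angles to DW, so DW runs along (−sin 188°, cos 188°); with |DW| = 17.5, W = (28.921, -27.354). Then |EW| = |W − E| = 39.808.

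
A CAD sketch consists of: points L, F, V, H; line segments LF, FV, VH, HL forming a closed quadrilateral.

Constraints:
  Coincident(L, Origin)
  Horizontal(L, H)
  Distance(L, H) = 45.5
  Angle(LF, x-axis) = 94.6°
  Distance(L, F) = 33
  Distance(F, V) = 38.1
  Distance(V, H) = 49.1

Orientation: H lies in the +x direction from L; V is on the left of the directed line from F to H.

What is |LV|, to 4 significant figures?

57.50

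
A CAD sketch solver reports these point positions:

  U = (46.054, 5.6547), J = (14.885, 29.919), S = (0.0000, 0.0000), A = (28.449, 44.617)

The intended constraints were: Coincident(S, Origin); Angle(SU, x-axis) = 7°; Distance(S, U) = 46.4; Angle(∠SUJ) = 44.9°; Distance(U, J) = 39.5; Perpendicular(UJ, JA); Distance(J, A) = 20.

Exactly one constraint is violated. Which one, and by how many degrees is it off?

Perpendicular(UJ, JA) — off by 4.80°.

S = (0.00, 0.00) ✓; SU at 7.000° ✓; |SU| = 46.40 ✓; ∠SUJ = 44.90° ✓; |UJ| = 39.50 ✓; ∠(UJ, JA) = 94.80° ✗; |JA| = 20.00 ✓.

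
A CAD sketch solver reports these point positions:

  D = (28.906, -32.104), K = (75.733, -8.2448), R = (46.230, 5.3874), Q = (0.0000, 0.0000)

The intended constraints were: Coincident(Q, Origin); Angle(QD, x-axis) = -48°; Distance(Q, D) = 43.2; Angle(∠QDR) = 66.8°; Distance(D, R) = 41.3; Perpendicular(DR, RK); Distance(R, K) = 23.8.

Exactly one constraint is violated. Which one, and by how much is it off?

Distance(R, K) = 23.8 — off by 8.70.

Q = (0.00, 0.00) ✓; QD at -48.00° ✓; |QD| = 43.20 ✓; ∠QDR = 66.80° ✓; |DR| = 41.30 ✓; ∠(DR, RK) = 90.00° ✓; |RK| = 32.50 ✗.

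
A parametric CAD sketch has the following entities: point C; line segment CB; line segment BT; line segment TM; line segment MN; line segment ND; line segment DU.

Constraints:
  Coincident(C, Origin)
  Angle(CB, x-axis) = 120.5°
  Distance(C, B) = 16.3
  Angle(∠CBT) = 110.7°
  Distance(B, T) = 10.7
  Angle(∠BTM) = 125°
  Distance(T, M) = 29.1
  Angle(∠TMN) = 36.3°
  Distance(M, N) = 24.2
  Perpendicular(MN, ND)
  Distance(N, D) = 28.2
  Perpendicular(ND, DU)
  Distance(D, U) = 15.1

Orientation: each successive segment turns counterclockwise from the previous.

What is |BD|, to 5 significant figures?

17.192

∠TMN = 36.3° gives MN at 28.500° from the x-axis; with |MN| = 24.2, N = (-9.9395, -2.5599). MN is perpendicular to ND, so ND runs at 118.50°; with |ND| = 28.2, D = (-23.395, 22.223). Then |BD| = |D − B| = 17.192.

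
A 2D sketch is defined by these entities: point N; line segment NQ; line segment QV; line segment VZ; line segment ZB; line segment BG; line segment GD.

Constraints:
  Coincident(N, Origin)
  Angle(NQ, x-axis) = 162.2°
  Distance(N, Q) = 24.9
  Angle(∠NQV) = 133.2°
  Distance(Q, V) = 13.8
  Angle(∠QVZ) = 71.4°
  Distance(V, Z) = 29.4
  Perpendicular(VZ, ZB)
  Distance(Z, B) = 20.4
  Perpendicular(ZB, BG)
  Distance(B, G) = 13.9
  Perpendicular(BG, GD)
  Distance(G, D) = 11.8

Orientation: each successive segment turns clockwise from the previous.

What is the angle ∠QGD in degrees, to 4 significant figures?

56.59°

N is at the origin; NQ runs at 162.2° with length 24.9, so Q = (-23.71, 7.612). ∠NQV = 133.2° gives QV at 115.4° from the x-axis; with |QV| = 13.8, V = (-29.63, 20.08). ∠QVZ = 71.4° gives VZ at 6.800° from the x-axis; with |VZ| = 29.4, Z = (-0.4341, 23.56). VZ ⟂ ZB, so ZB runs at -83.20°; with |ZB| = 20.4, B = (1.981, 3.302). The perpendicularity gives BG at right angles to ZB, so BG runs at -173.2°; with |BG| = 13.9, G = (-11.82, 1.657). The perpendicularity gives GD at right angles to BG, so GD runs at 96.80°; with |GD| = 11.8, D = (-13.22, 13.37). Then cos ∠QGD = GQ·GD / (|GQ||GD|), giving 56.59°.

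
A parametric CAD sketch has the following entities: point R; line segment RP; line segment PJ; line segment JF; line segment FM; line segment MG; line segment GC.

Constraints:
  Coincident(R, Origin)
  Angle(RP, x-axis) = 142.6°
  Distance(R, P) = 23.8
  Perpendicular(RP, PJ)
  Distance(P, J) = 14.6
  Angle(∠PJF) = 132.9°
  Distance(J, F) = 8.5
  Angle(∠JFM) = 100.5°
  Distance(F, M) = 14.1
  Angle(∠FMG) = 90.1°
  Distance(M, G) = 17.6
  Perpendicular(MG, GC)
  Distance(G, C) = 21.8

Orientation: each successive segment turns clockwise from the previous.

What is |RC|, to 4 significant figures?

35.91

R is at the origin; RP runs at 142.6° with length 23.8, so P = (-18.91, 14.46). The perpendicularity gives PJ at right angles to RP, so PJ runs at 52.60°; with |PJ| = 14.6, J = (-10.04, 26.05). ∠PJF = 132.9° gives JF at 5.500° from the x-axis; with |JF| = 8.5, F = (-1.579, 26.87). ∠JFM = 100.5° gives FM at -74.00° from the x-axis; with |FM| = 14.1, M = (2.308, 13.31). ∠FMG = 90.1° gives MG at -163.9° from the x-axis; with |MG| = 17.6, G = (-14.60, 8.434). The perpendicularity gives GC at right angles to MG, so GC runs at 106.1°; with |GC| = 21.8, C = (-20.65, 29.38). Then |RC| = |C − R| = 35.91.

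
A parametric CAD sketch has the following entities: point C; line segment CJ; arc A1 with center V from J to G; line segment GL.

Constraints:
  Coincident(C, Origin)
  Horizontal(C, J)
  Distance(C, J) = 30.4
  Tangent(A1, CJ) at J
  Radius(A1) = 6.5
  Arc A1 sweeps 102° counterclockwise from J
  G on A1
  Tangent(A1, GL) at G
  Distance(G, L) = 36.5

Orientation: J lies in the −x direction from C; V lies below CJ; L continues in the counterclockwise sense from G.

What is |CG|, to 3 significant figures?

37.6

Since A1 is tangent to CJ there, VJ ⟂ CJ, so V = J + (0, -6.5) = (-30.4, -6.50). On A1, J sits at bearing 90° from V; a 102° counterclockwise sweep puts G at bearing 192°, so G = V + 6.5·(cos 192°, sin 192°) = (-36.8, -7.85). Then |CG| = |G − C| = 37.6.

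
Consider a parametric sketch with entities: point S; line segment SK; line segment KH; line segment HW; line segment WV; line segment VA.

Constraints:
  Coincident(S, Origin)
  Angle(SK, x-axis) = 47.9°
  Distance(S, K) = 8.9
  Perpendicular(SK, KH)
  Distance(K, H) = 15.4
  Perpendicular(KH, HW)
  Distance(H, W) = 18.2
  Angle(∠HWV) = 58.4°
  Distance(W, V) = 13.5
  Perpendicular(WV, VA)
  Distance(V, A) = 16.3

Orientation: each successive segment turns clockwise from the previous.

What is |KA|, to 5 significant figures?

12.744

∠HWV = 58.4° gives WV at 106.30° from the x-axis; with |WV| = 13.5, V = (1.4025, -4.2676). WV is perpendicular to VA, so VA runs at 16.300°; with |VA| = 16.3, A = (17.047, 0.30729). Then |KA| = |A − K| = 12.744.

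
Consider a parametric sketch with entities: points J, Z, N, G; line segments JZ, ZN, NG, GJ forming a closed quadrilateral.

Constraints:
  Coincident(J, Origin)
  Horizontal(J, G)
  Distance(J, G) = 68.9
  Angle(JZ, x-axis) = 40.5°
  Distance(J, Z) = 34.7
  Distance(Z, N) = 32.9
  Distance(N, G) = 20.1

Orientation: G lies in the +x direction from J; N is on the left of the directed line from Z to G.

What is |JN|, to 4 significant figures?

61.41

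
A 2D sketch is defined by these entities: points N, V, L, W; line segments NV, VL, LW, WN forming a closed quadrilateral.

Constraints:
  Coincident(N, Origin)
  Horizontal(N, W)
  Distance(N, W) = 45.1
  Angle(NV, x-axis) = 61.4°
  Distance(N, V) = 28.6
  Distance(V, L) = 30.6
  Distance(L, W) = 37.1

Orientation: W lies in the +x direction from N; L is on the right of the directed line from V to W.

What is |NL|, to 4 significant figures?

9.734

Checks: |VL| = 30.60 ✓; |LW| = 37.10 ✓.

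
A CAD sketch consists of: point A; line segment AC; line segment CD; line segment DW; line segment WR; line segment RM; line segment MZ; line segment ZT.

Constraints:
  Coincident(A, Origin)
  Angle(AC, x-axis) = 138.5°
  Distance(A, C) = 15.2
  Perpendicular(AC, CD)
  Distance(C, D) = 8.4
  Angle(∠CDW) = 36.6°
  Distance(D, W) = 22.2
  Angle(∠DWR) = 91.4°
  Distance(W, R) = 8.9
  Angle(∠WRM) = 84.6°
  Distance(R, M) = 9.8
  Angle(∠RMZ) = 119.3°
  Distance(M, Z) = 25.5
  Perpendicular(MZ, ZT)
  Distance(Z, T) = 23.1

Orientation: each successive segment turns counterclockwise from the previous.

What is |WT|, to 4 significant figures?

24.72

∠RMZ = 119.3° gives MZ at -103.4° from the x-axis; with |MZ| = 25.5, Z = (-12.18, -10.38). MZ ⟂ ZT, so ZT runs at -13.40°; with |ZT| = 23.1, T = (10.29, -15.73). Then |WT| = |T − W| = 24.72.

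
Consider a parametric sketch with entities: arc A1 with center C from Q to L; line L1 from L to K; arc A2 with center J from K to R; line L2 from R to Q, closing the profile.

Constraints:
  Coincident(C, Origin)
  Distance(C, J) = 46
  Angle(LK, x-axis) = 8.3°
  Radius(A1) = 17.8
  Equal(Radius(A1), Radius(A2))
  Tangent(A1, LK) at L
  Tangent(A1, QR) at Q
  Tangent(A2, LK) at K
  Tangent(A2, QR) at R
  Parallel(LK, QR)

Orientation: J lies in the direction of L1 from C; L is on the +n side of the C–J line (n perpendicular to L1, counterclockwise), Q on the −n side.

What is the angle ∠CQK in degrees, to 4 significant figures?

52.26°

The slot axis is L1's direction at 8.3°, so u = (cos 8.3°, sin 8.3°) = (0.9895, 0.1444) and n = (−sin 8.3°, cos 8.3°) = (-0.1444, 0.9895). C is at the origin and J lies 46.0 along u from C, so J = 46.0·u = (45.52, 6.640). Tangency of A1 to both parallel lines with radius 17.8 puts L and Q at C ± 17.8·n: L = (-2.570, 17.61), Q = (2.570, -17.61). Equal radii place K and R the same way about J: K = J + 17.8·n = (42.95, 24.25), R = J − 17.8·n = (48.09, -10.97). Then cos ∠CQK = QC·QK / (|QC||QK|), giving 52.26°.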